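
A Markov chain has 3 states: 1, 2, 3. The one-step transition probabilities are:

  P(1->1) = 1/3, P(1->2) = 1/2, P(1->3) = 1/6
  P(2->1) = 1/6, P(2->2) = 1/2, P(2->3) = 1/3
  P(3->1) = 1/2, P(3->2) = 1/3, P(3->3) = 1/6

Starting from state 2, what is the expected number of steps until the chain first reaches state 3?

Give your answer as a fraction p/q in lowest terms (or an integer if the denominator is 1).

Let h_i = expected steps to first reach 3 from state i.
Boundary: h_3 = 0.
First-step equations for the other states:
  h_1 = 1 + 1/3*h_1 + 1/2*h_2 + 1/6*h_3
  h_2 = 1 + 1/6*h_1 + 1/2*h_2 + 1/3*h_3

Substituting h_3 = 0 and rearranging gives the linear system (I - Q) h = 1:
  [2/3, -1/2] . (h_1, h_2) = 1
  [-1/6, 1/2] . (h_1, h_2) = 1

Solving yields:
  h_1 = 4
  h_2 = 10/3

Starting state is 2, so the expected hitting time is h_2 = 10/3.

Answer: 10/3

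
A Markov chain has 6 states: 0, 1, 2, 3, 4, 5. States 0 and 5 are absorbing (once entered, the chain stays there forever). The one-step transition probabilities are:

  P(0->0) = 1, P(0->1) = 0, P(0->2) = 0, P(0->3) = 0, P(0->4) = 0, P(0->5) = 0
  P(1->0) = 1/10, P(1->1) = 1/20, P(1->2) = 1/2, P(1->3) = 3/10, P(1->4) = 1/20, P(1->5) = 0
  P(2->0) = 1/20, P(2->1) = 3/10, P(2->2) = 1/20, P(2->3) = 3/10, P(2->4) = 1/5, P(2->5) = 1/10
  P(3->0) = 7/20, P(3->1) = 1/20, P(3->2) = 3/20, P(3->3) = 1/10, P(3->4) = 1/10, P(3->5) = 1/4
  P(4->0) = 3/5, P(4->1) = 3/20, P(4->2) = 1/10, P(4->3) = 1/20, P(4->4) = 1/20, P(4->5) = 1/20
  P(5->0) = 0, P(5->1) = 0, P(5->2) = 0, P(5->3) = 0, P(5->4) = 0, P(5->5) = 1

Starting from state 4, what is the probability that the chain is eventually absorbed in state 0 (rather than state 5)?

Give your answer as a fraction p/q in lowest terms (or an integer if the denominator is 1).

Answer: 69196/82271

Derivation:
Let a_i = P(absorbed in 0 | start in state i).
Boundary conditions: a_0 = 1, a_5 = 0.
For each transient state i, a_i = sum_j P(i->j) * a_j:
  a_1 = 1/10*a_0 + 1/20*a_1 + 1/2*a_2 + 3/10*a_3 + 1/20*a_4 + 0*a_5
  a_2 = 1/20*a_0 + 3/10*a_1 + 1/20*a_2 + 3/10*a_3 + 1/5*a_4 + 1/10*a_5
  a_3 = 7/20*a_0 + 1/20*a_1 + 3/20*a_2 + 1/10*a_3 + 1/10*a_4 + 1/4*a_5
  a_4 = 3/5*a_0 + 3/20*a_1 + 1/10*a_2 + 1/20*a_3 + 1/20*a_4 + 1/20*a_5

Substituting a_0 = 1 and a_5 = 0, rearrange to (I - Q) a = r where r[i] = P(i -> 0):
  [19/20, -1/2, -3/10, -1/20] . (a_1, a_2, a_3, a_4) = 1/10
  [-3/10, 19/20, -3/10, -1/5] . (a_1, a_2, a_3, a_4) = 1/20
  [-1/20, -3/20, 9/10, -1/10] . (a_1, a_2, a_3, a_4) = 7/20
  [-3/20, -1/10, -1/20, 19/20] . (a_1, a_2, a_3, a_4) = 3/5

Solving yields:
  a_1 = 56552/82271
  a_2 = 53073/82271
  a_3 = 51670/82271
  a_4 = 69196/82271

Starting state is 4, so the absorption probability is a_4 = 69196/82271.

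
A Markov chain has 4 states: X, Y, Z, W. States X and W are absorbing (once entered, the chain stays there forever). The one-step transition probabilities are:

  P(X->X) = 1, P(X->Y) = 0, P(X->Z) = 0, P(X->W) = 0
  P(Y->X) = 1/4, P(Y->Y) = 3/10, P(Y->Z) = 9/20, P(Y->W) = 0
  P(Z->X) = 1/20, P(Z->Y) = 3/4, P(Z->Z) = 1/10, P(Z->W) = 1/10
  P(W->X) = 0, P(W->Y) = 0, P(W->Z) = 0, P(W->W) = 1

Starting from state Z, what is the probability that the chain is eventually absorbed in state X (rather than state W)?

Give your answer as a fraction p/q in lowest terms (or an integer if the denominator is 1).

Answer: 89/117

Derivation:
Let a_i = P(absorbed in X | start in state i).
Boundary conditions: a_X = 1, a_W = 0.
For each transient state i, a_i = sum_j P(i->j) * a_j:
  a_Y = 1/4*a_X + 3/10*a_Y + 9/20*a_Z + 0*a_W
  a_Z = 1/20*a_X + 3/4*a_Y + 1/10*a_Z + 1/10*a_W

Substituting a_X = 1 and a_W = 0, rearrange to (I - Q) a = r where r[i] = P(i -> X):
  [7/10, -9/20] . (a_Y, a_Z) = 1/4
  [-3/4, 9/10] . (a_Y, a_Z) = 1/20

Solving yields:
  a_Y = 11/13
  a_Z = 89/117

Starting state is Z, so the absorption probability is a_Z = 89/117.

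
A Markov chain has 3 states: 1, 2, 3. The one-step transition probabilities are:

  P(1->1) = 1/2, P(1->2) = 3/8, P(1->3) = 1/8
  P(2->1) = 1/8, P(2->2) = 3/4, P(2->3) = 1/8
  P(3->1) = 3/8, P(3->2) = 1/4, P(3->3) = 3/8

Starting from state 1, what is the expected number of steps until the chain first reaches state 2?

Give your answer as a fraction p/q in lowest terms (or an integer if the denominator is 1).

Let h_i = expected steps to first reach 2 from state i.
Boundary: h_2 = 0.
First-step equations for the other states:
  h_1 = 1 + 1/2*h_1 + 3/8*h_2 + 1/8*h_3
  h_3 = 1 + 3/8*h_1 + 1/4*h_2 + 3/8*h_3

Substituting h_2 = 0 and rearranging gives the linear system (I - Q) h = 1:
  [1/2, -1/8] . (h_1, h_3) = 1
  [-3/8, 5/8] . (h_1, h_3) = 1

Solving yields:
  h_1 = 48/17
  h_3 = 56/17

Starting state is 1, so the expected hitting time is h_1 = 48/17.

Answer: 48/17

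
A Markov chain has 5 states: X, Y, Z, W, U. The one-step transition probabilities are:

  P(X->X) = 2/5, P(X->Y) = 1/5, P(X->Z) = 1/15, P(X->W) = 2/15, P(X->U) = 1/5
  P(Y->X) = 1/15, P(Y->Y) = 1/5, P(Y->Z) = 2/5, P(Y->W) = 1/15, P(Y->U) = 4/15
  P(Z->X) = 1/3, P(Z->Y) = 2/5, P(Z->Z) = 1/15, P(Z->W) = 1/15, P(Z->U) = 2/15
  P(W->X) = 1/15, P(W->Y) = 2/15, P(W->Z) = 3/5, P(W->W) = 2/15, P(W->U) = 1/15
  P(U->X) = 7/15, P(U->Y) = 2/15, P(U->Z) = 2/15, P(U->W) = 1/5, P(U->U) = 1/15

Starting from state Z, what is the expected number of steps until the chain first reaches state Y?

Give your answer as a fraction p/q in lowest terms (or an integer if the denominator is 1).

Let h_i = expected steps to first reach Y from state i.
Boundary: h_Y = 0.
First-step equations for the other states:
  h_X = 1 + 2/5*h_X + 1/5*h_Y + 1/15*h_Z + 2/15*h_W + 1/5*h_U
  h_Z = 1 + 1/3*h_X + 2/5*h_Y + 1/15*h_Z + 1/15*h_W + 2/15*h_U
  h_W = 1 + 1/15*h_X + 2/15*h_Y + 3/5*h_Z + 2/15*h_W + 1/15*h_U
  h_U = 1 + 7/15*h_X + 2/15*h_Y + 2/15*h_Z + 1/5*h_W + 1/15*h_U

Substituting h_Y = 0 and rearranging gives the linear system (I - Q) h = 1:
  [3/5, -1/15, -2/15, -1/5] . (h_X, h_Z, h_W, h_U) = 1
  [-1/3, 14/15, -1/15, -2/15] . (h_X, h_Z, h_W, h_U) = 1
  [-1/15, -3/5, 13/15, -1/15] . (h_X, h_Z, h_W, h_U) = 1
  [-7/15, -2/15, -1/5, 14/15] . (h_X, h_Z, h_W, h_U) = 1

Solving yields:
  h_X = 5015/1056
  h_Z = 2675/704
  h_W = 145/32
  h_U = 10475/2112

Starting state is Z, so the expected hitting time is h_Z = 2675/704.

Answer: 2675/704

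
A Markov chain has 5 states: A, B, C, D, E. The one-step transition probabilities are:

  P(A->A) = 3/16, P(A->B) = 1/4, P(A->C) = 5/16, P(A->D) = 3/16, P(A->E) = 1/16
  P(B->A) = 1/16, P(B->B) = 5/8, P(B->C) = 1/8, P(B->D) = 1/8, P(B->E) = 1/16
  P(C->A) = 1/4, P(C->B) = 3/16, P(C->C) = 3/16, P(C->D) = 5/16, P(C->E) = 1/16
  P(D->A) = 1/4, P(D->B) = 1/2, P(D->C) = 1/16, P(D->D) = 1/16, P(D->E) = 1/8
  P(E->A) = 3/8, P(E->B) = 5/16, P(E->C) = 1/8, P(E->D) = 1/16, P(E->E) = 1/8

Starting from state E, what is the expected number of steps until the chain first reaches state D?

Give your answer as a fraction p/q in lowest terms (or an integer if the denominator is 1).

Answer: 5504/851

Derivation:
Let h_i = expected steps to first reach D from state i.
Boundary: h_D = 0.
First-step equations for the other states:
  h_A = 1 + 3/16*h_A + 1/4*h_B + 5/16*h_C + 3/16*h_D + 1/16*h_E
  h_B = 1 + 1/16*h_A + 5/8*h_B + 1/8*h_C + 1/8*h_D + 1/16*h_E
  h_C = 1 + 1/4*h_A + 3/16*h_B + 3/16*h_C + 5/16*h_D + 1/16*h_E
  h_E = 1 + 3/8*h_A + 5/16*h_B + 1/8*h_C + 1/16*h_D + 1/8*h_E

Substituting h_D = 0 and rearranging gives the linear system (I - Q) h = 1:
  [13/16, -1/4, -5/16, -1/16] . (h_A, h_B, h_C, h_E) = 1
  [-1/16, 3/8, -1/8, -1/16] . (h_A, h_B, h_C, h_E) = 1
  [-1/4, -3/16, 13/16, -1/16] . (h_A, h_B, h_C, h_E) = 1
  [-3/8, -5/16, -1/8, 7/8] . (h_A, h_B, h_C, h_E) = 1

Solving yields:
  h_A = 4720/851
  h_B = 5360/851
  h_C = 4160/851
  h_E = 5504/851

Starting state is E, so the expected hitting time is h_E = 5504/851.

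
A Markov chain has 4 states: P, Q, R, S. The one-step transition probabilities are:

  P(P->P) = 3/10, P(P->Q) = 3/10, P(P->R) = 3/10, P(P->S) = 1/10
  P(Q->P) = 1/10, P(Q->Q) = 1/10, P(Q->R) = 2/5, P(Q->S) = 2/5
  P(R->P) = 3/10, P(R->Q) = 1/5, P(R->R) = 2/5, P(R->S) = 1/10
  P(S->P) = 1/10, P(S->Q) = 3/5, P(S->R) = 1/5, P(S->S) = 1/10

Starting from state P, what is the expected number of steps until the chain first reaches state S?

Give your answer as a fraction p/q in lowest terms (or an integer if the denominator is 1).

Answer: 1090/181

Derivation:
Let h_i = expected steps to first reach S from state i.
Boundary: h_S = 0.
First-step equations for the other states:
  h_P = 1 + 3/10*h_P + 3/10*h_Q + 3/10*h_R + 1/10*h_S
  h_Q = 1 + 1/10*h_P + 1/10*h_Q + 2/5*h_R + 2/5*h_S
  h_R = 1 + 3/10*h_P + 1/5*h_Q + 2/5*h_R + 1/10*h_S

Substituting h_S = 0 and rearranging gives the linear system (I - Q) h = 1:
  [7/10, -3/10, -3/10] . (h_P, h_Q, h_R) = 1
  [-1/10, 9/10, -2/5] . (h_P, h_Q, h_R) = 1
  [-3/10, -1/5, 3/5] . (h_P, h_Q, h_R) = 1

Solving yields:
  h_P = 1090/181
  h_Q = 820/181
  h_R = 1120/181

Starting state is P, so the expected hitting time is h_P = 1090/181.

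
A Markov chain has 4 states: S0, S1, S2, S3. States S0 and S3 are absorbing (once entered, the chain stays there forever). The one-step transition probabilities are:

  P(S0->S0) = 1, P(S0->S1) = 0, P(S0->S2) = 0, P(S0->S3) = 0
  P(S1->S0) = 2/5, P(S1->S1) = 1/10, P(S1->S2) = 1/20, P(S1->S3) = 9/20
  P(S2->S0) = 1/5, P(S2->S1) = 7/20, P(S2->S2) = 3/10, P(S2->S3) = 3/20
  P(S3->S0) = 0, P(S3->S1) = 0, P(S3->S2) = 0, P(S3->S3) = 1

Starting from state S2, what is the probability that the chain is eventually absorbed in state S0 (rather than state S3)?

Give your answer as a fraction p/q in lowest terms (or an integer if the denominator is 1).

Answer: 128/245

Derivation:
Let a_i = P(absorbed in S0 | start in state i).
Boundary conditions: a_S0 = 1, a_S3 = 0.
For each transient state i, a_i = sum_j P(i->j) * a_j:
  a_S1 = 2/5*a_S0 + 1/10*a_S1 + 1/20*a_S2 + 9/20*a_S3
  a_S2 = 1/5*a_S0 + 7/20*a_S1 + 3/10*a_S2 + 3/20*a_S3

Substituting a_S0 = 1 and a_S3 = 0, rearrange to (I - Q) a = r where r[i] = P(i -> S0):
  [9/10, -1/20] . (a_S1, a_S2) = 2/5
  [-7/20, 7/10] . (a_S1, a_S2) = 1/5

Solving yields:
  a_S1 = 116/245
  a_S2 = 128/245

Starting state is S2, so the absorption probability is a_S2 = 128/245.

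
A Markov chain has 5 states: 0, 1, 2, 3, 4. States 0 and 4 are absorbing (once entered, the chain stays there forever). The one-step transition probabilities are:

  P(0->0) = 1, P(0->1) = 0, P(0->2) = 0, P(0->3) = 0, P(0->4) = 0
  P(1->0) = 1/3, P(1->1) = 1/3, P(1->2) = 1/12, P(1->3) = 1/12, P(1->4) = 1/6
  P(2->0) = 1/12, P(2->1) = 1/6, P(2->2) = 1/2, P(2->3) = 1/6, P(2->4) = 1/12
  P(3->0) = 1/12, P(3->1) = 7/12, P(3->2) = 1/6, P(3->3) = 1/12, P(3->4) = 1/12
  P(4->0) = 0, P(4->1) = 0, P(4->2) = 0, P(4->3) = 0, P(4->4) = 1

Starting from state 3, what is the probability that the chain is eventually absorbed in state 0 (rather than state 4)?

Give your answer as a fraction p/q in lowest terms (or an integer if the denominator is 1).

Answer: 11/18

Derivation:
Let a_i = P(absorbed in 0 | start in state i).
Boundary conditions: a_0 = 1, a_4 = 0.
For each transient state i, a_i = sum_j P(i->j) * a_j:
  a_1 = 1/3*a_0 + 1/3*a_1 + 1/12*a_2 + 1/12*a_3 + 1/6*a_4
  a_2 = 1/12*a_0 + 1/6*a_1 + 1/2*a_2 + 1/6*a_3 + 1/12*a_4
  a_3 = 1/12*a_0 + 7/12*a_1 + 1/6*a_2 + 1/12*a_3 + 1/12*a_4

Substituting a_0 = 1 and a_4 = 0, rearrange to (I - Q) a = r where r[i] = P(i -> 0):
  [2/3, -1/12, -1/12] . (a_1, a_2, a_3) = 1/3
  [-1/6, 1/2, -1/6] . (a_1, a_2, a_3) = 1/12
  [-7/12, -1/6, 11/12] . (a_1, a_2, a_3) = 1/12

Solving yields:
  a_1 = 269/414
  a_2 = 27/46
  a_3 = 11/18

Starting state is 3, so the absorption probability is a_3 = 11/18.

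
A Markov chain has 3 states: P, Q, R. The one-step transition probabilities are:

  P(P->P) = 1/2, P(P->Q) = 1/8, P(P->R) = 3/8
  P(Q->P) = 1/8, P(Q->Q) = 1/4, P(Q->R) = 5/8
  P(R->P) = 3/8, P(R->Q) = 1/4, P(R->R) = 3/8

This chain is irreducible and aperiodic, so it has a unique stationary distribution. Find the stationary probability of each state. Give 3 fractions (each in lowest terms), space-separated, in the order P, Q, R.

The stationary distribution satisfies pi = pi * P, i.e.:
  pi_P = 1/2*pi_P + 1/8*pi_Q + 3/8*pi_R
  pi_Q = 1/8*pi_P + 1/4*pi_Q + 1/4*pi_R
  pi_R = 3/8*pi_P + 5/8*pi_Q + 3/8*pi_R
with normalization: pi_P + pi_Q + pi_R = 1.

Using the first 2 balance equations plus normalization, the linear system A*pi = b is:
  [-1/2, 1/8, 3/8] . pi = 0
  [1/8, -3/4, 1/4] . pi = 0
  [1, 1, 1] . pi = 1

Solving yields:
  pi_P = 10/27
  pi_Q = 11/54
  pi_R = 23/54

Verification (pi * P):
  10/27*1/2 + 11/54*1/8 + 23/54*3/8 = 10/27 = pi_P  (ok)
  10/27*1/8 + 11/54*1/4 + 23/54*1/4 = 11/54 = pi_Q  (ok)
  10/27*3/8 + 11/54*5/8 + 23/54*3/8 = 23/54 = pi_R  (ok)

Answer: 10/27 11/54 23/54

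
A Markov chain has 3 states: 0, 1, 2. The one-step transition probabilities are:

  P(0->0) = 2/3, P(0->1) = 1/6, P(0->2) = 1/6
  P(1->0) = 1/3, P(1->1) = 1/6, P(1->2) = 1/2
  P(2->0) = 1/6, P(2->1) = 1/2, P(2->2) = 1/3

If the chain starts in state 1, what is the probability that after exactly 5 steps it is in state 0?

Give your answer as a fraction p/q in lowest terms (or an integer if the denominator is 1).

Computing P^5 by repeated multiplication:
P^1 =
  0: [2/3, 1/6, 1/6]
  1: [1/3, 1/6, 1/2]
  2: [1/6, 1/2, 1/3]
P^2 =
  0: [19/36, 2/9, 1/4]
  1: [13/36, 1/3, 11/36]
  2: [1/3, 5/18, 7/18]
P^3 =
  0: [101/216, 1/4, 61/216]
  1: [29/72, 29/108, 71/216]
  2: [41/108, 8/27, 35/108]
P^4 =
  0: [191/432, 169/648, 385/1296]
  1: [535/1296, 179/648, 403/1296]
  2: [263/648, 89/324, 23/72]
P^5 =
  0: [3353/7776, 1033/3888, 2357/7776]
  1: [3259/7776, 1051/3888, 805/2592]
  2: [1615/3888, 59/216, 1211/3888]

(P^5)[1 -> 0] = 3259/7776

Answer: 3259/7776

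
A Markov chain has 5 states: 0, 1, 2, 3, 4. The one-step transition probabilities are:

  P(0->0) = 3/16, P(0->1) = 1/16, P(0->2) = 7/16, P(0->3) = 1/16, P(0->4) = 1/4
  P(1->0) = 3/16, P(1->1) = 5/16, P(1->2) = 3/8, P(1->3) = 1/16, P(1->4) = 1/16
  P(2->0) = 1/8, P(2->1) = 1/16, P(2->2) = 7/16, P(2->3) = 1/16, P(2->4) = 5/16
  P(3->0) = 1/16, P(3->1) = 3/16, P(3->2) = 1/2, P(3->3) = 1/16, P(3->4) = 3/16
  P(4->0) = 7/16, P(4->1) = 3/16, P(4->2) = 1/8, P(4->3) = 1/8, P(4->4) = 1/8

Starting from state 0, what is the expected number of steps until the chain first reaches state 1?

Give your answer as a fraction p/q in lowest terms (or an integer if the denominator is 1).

Let h_i = expected steps to first reach 1 from state i.
Boundary: h_1 = 0.
First-step equations for the other states:
  h_0 = 1 + 3/16*h_0 + 1/16*h_1 + 7/16*h_2 + 1/16*h_3 + 1/4*h_4
  h_2 = 1 + 1/8*h_0 + 1/16*h_1 + 7/16*h_2 + 1/16*h_3 + 5/16*h_4
  h_3 = 1 + 1/16*h_0 + 3/16*h_1 + 1/2*h_2 + 1/16*h_3 + 3/16*h_4
  h_4 = 1 + 7/16*h_0 + 3/16*h_1 + 1/8*h_2 + 1/8*h_3 + 1/8*h_4

Substituting h_1 = 0 and rearranging gives the linear system (I - Q) h = 1:
  [13/16, -7/16, -1/16, -1/4] . (h_0, h_2, h_3, h_4) = 1
  [-1/8, 9/16, -1/16, -5/16] . (h_0, h_2, h_3, h_4) = 1
  [-1/16, -1/2, 15/16, -3/16] . (h_0, h_2, h_3, h_4) = 1
  [-7/16, -1/8, -1/8, 7/8] . (h_0, h_2, h_3, h_4) = 1

Solving yields:
  h_0 = 75248/7673
  h_2 = 74704/7673
  h_3 = 66352/7673
  h_4 = 66544/7673

Starting state is 0, so the expected hitting time is h_0 = 75248/7673.

Answer: 75248/7673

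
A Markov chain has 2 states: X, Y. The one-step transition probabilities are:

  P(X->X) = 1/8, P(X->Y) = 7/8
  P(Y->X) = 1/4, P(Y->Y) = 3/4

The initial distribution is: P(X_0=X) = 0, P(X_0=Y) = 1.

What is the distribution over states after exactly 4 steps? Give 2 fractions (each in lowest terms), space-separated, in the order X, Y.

Propagating the distribution step by step (d_{t+1} = d_t * P):
d_0 = (X=0, Y=1)
  d_1[X] = 0*1/8 + 1*1/4 = 1/4
  d_1[Y] = 0*7/8 + 1*3/4 = 3/4
d_1 = (X=1/4, Y=3/4)
  d_2[X] = 1/4*1/8 + 3/4*1/4 = 7/32
  d_2[Y] = 1/4*7/8 + 3/4*3/4 = 25/32
d_2 = (X=7/32, Y=25/32)
  d_3[X] = 7/32*1/8 + 25/32*1/4 = 57/256
  d_3[Y] = 7/32*7/8 + 25/32*3/4 = 199/256
d_3 = (X=57/256, Y=199/256)
  d_4[X] = 57/256*1/8 + 199/256*1/4 = 455/2048
  d_4[Y] = 57/256*7/8 + 199/256*3/4 = 1593/2048
d_4 = (X=455/2048, Y=1593/2048)

Answer: 455/2048 1593/2048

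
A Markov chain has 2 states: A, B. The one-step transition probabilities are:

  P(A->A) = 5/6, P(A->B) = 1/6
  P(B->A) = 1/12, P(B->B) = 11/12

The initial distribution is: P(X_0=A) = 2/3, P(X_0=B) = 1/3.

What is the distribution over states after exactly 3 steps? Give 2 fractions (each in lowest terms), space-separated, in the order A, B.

Propagating the distribution step by step (d_{t+1} = d_t * P):
d_0 = (A=2/3, B=1/3)
  d_1[A] = 2/3*5/6 + 1/3*1/12 = 7/12
  d_1[B] = 2/3*1/6 + 1/3*11/12 = 5/12
d_1 = (A=7/12, B=5/12)
  d_2[A] = 7/12*5/6 + 5/12*1/12 = 25/48
  d_2[B] = 7/12*1/6 + 5/12*11/12 = 23/48
d_2 = (A=25/48, B=23/48)
  d_3[A] = 25/48*5/6 + 23/48*1/12 = 91/192
  d_3[B] = 25/48*1/6 + 23/48*11/12 = 101/192
d_3 = (A=91/192, B=101/192)

Answer: 91/192 101/192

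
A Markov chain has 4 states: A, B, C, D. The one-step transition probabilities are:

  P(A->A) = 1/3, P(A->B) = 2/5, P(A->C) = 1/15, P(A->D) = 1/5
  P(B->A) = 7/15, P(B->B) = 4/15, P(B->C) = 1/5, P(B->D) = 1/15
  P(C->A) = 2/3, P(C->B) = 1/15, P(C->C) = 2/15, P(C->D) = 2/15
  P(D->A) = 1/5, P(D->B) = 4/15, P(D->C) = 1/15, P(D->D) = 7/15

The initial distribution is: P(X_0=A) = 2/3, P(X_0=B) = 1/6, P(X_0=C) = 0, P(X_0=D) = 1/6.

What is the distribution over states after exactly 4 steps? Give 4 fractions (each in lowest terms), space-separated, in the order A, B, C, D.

Propagating the distribution step by step (d_{t+1} = d_t * P):
d_0 = (A=2/3, B=1/6, C=0, D=1/6)
  d_1[A] = 2/3*1/3 + 1/6*7/15 + 0*2/3 + 1/6*1/5 = 1/3
  d_1[B] = 2/3*2/5 + 1/6*4/15 + 0*1/15 + 1/6*4/15 = 16/45
  d_1[C] = 2/3*1/15 + 1/6*1/5 + 0*2/15 + 1/6*1/15 = 4/45
  d_1[D] = 2/3*1/5 + 1/6*1/15 + 0*2/15 + 1/6*7/15 = 2/9
d_1 = (A=1/3, B=16/45, C=4/45, D=2/9)
  d_2[A] = 1/3*1/3 + 16/45*7/15 + 4/45*2/3 + 2/9*1/5 = 257/675
  d_2[B] = 1/3*2/5 + 16/45*4/15 + 4/45*1/15 + 2/9*4/15 = 22/75
  d_2[C] = 1/3*1/15 + 16/45*1/5 + 4/45*2/15 + 2/9*1/15 = 3/25
  d_2[D] = 1/3*1/5 + 16/45*1/15 + 4/45*2/15 + 2/9*7/15 = 139/675
d_2 = (A=257/675, B=22/75, C=3/25, D=139/675)
  d_3[A] = 257/675*1/3 + 22/75*7/15 + 3/25*2/3 + 139/675*1/5 = 3898/10125
  d_3[B] = 257/675*2/5 + 22/75*4/15 + 3/25*1/15 + 139/675*4/15 = 2971/10125
  d_3[C] = 257/675*1/15 + 22/75*1/5 + 3/25*2/15 + 139/675*1/15 = 128/1125
  d_3[D] = 257/675*1/5 + 22/75*1/15 + 3/25*2/15 + 139/675*7/15 = 2104/10125
d_3 = (A=3898/10125, B=2971/10125, C=128/1125, D=2104/10125)
  d_4[A] = 3898/10125*1/3 + 2971/10125*7/15 + 128/1125*2/3 + 2104/10125*1/5 = 19373/50625
  d_4[B] = 3898/10125*2/5 + 2971/10125*4/15 + 128/1125*1/15 + 2104/10125*4/15 = 8968/30375
  d_4[C] = 3898/10125*1/15 + 2971/10125*1/5 + 128/1125*2/15 + 2104/10125*1/15 = 17219/151875
  d_4[D] = 3898/10125*1/5 + 2971/10125*1/15 + 128/1125*2/15 + 2104/10125*7/15 = 31697/151875
d_4 = (A=19373/50625, B=8968/30375, C=17219/151875, D=31697/151875)

Answer: 19373/50625 8968/30375 17219/151875 31697/151875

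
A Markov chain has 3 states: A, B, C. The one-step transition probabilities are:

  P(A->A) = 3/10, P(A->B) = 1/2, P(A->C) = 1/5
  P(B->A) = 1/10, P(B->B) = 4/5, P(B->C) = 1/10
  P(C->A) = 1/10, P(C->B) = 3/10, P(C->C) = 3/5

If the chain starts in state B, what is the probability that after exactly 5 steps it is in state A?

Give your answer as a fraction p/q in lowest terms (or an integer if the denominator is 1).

Answer: 781/6250

Derivation:
Computing P^5 by repeated multiplication:
P^1 =
  A: [3/10, 1/2, 1/5]
  B: [1/10, 4/5, 1/10]
  C: [1/10, 3/10, 3/5]
P^2 =
  A: [4/25, 61/100, 23/100]
  B: [3/25, 18/25, 4/25]
  C: [3/25, 47/100, 41/100]
P^3 =
  A: [33/250, 637/1000, 231/1000]
  B: [31/250, 171/250, 24/125]
  C: [31/250, 559/1000, 317/1000]
P^4 =
  A: [79/625, 6449/10000, 2287/10000]
  B: [78/625, 1667/2500, 521/2500]
  C: [78/625, 6043/10000, 2709/10000]
P^5 =
  A: [783/6250, 64773/100000, 22699/100000]
  B: [781/6250, 16459/25000, 5417/25000]
  C: [781/6250, 62711/100000, 24793/100000]

(P^5)[B -> A] = 781/6250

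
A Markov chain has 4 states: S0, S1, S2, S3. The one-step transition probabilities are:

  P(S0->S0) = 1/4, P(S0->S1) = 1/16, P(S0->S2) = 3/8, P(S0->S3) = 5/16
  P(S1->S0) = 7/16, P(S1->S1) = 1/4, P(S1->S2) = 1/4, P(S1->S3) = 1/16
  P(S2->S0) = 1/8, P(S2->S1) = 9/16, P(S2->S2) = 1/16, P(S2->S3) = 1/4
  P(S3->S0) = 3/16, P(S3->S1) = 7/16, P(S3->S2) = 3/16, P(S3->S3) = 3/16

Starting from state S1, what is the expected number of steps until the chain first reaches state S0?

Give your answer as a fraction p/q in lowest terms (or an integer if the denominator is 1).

Let h_i = expected steps to first reach S0 from state i.
Boundary: h_S0 = 0.
First-step equations for the other states:
  h_S1 = 1 + 7/16*h_S0 + 1/4*h_S1 + 1/4*h_S2 + 1/16*h_S3
  h_S2 = 1 + 1/8*h_S0 + 9/16*h_S1 + 1/16*h_S2 + 1/4*h_S3
  h_S3 = 1 + 3/16*h_S0 + 7/16*h_S1 + 3/16*h_S2 + 3/16*h_S3

Substituting h_S0 = 0 and rearranging gives the linear system (I - Q) h = 1:
  [3/4, -1/4, -1/16] . (h_S1, h_S2, h_S3) = 1
  [-9/16, 15/16, -1/4] . (h_S1, h_S2, h_S3) = 1
  [-7/16, -3/16, 13/16] . (h_S1, h_S2, h_S3) = 1

Solving yields:
  h_S1 = 1076/371
  h_S2 = 1404/371
  h_S3 = 1360/371

Starting state is S1, so the expected hitting time is h_S1 = 1076/371.

Answer: 1076/371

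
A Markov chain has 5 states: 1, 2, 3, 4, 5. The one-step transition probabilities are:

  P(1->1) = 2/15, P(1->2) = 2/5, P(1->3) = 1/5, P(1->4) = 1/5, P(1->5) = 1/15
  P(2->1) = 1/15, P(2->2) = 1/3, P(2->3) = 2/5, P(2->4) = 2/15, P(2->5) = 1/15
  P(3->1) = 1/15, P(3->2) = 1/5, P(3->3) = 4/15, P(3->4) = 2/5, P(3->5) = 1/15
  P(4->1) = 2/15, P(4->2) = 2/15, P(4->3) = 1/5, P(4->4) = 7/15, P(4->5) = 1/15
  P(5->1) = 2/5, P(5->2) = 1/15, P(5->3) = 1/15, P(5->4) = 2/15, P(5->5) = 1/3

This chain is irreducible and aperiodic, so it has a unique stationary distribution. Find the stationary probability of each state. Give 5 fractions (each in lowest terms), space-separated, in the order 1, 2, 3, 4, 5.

The stationary distribution satisfies pi = pi * P, i.e.:
  pi_1 = 2/15*pi_1 + 1/15*pi_2 + 1/15*pi_3 + 2/15*pi_4 + 2/5*pi_5
  pi_2 = 2/5*pi_1 + 1/3*pi_2 + 1/5*pi_3 + 2/15*pi_4 + 1/15*pi_5
  pi_3 = 1/5*pi_1 + 2/5*pi_2 + 4/15*pi_3 + 1/5*pi_4 + 1/15*pi_5
  pi_4 = 1/5*pi_1 + 2/15*pi_2 + 2/5*pi_3 + 7/15*pi_4 + 2/15*pi_5
  pi_5 = 1/15*pi_1 + 1/15*pi_2 + 1/15*pi_3 + 1/15*pi_4 + 1/3*pi_5
with normalization: pi_1 + pi_2 + pi_3 + pi_4 + pi_5 = 1.

Using the first 4 balance equations plus normalization, the linear system A*pi = b is:
  [-13/15, 1/15, 1/15, 2/15, 2/5] . pi = 0
  [2/5, -2/3, 1/5, 2/15, 1/15] . pi = 0
  [1/5, 2/5, -11/15, 1/5, 1/15] . pi = 0
  [1/5, 2/15, 2/5, -8/15, 2/15] . pi = 0
  [1, 1, 1, 1, 1] . pi = 1

Solving yields:
  pi_1 = 3530/27973
  pi_2 = 6207/27973
  pi_3 = 6961/27973
  pi_4 = 8732/27973
  pi_5 = 1/11

Verification (pi * P):
  3530/27973*2/15 + 6207/27973*1/15 + 6961/27973*1/15 + 8732/27973*2/15 + 1/11*2/5 = 3530/27973 = pi_1  (ok)
  3530/27973*2/5 + 6207/27973*1/3 + 6961/27973*1/5 + 8732/27973*2/15 + 1/11*1/15 = 6207/27973 = pi_2  (ok)
  3530/27973*1/5 + 6207/27973*2/5 + 6961/27973*4/15 + 8732/27973*1/5 + 1/11*1/15 = 6961/27973 = pi_3  (ok)
  3530/27973*1/5 + 6207/27973*2/15 + 6961/27973*2/5 + 8732/27973*7/15 + 1/11*2/15 = 8732/27973 = pi_4  (ok)
  3530/27973*1/15 + 6207/27973*1/15 + 6961/27973*1/15 + 8732/27973*1/15 + 1/11*1/3 = 1/11 = pi_5  (ok)

Answer: 3530/27973 6207/27973 6961/27973 8732/27973 1/11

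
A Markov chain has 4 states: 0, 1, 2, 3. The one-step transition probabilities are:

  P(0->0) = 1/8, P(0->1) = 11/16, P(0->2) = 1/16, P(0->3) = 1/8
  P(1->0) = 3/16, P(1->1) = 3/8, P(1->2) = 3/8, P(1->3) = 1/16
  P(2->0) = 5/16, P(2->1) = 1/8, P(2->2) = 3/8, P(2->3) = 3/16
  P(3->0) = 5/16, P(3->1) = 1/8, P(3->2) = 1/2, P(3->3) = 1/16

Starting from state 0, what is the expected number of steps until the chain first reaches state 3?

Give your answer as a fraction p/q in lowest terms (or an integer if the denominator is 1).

Let h_i = expected steps to first reach 3 from state i.
Boundary: h_3 = 0.
First-step equations for the other states:
  h_0 = 1 + 1/8*h_0 + 11/16*h_1 + 1/16*h_2 + 1/8*h_3
  h_1 = 1 + 3/16*h_0 + 3/8*h_1 + 3/8*h_2 + 1/16*h_3
  h_2 = 1 + 5/16*h_0 + 1/8*h_1 + 3/8*h_2 + 3/16*h_3

Substituting h_3 = 0 and rearranging gives the linear system (I - Q) h = 1:
  [7/8, -11/16, -1/16] . (h_0, h_1, h_2) = 1
  [-3/16, 5/8, -3/8] . (h_0, h_1, h_2) = 1
  [-5/16, -1/8, 5/8] . (h_0, h_1, h_2) = 1

Solving yields:
  h_0 = 368/43
  h_1 = 376/43
  h_2 = 328/43

Starting state is 0, so the expected hitting time is h_0 = 368/43.

Answer: 368/43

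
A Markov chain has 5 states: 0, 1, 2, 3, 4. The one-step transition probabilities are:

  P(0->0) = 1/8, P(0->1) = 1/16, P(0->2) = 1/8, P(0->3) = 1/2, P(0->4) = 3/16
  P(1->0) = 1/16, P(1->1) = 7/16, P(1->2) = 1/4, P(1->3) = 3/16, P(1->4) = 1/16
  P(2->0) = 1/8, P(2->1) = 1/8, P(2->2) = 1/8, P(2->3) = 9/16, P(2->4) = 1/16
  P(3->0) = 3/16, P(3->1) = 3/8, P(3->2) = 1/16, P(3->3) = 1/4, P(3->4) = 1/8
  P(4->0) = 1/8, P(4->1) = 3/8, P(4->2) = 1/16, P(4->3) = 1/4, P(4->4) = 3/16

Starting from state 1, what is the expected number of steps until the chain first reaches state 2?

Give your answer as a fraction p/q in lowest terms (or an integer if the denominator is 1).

Answer: 64/11

Derivation:
Let h_i = expected steps to first reach 2 from state i.
Boundary: h_2 = 0.
First-step equations for the other states:
  h_0 = 1 + 1/8*h_0 + 1/16*h_1 + 1/8*h_2 + 1/2*h_3 + 3/16*h_4
  h_1 = 1 + 1/16*h_0 + 7/16*h_1 + 1/4*h_2 + 3/16*h_3 + 1/16*h_4
  h_3 = 1 + 3/16*h_0 + 3/8*h_1 + 1/16*h_2 + 1/4*h_3 + 1/8*h_4
  h_4 = 1 + 1/8*h_0 + 3/8*h_1 + 1/16*h_2 + 1/4*h_3 + 3/16*h_4

Substituting h_2 = 0 and rearranging gives the linear system (I - Q) h = 1:
  [7/8, -1/16, -1/2, -3/16] . (h_0, h_1, h_3, h_4) = 1
  [-1/16, 9/16, -3/16, -1/16] . (h_0, h_1, h_3, h_4) = 1
  [-3/16, -3/8, 3/4, -1/8] . (h_0, h_1, h_3, h_4) = 1
  [-1/8, -3/8, -1/4, 13/16] . (h_0, h_1, h_3, h_4) = 1

Solving yields:
  h_0 = 80/11
  h_1 = 64/11
  h_3 = 80/11
  h_4 = 80/11

Starting state is 1, so the expected hitting time is h_1 = 64/11.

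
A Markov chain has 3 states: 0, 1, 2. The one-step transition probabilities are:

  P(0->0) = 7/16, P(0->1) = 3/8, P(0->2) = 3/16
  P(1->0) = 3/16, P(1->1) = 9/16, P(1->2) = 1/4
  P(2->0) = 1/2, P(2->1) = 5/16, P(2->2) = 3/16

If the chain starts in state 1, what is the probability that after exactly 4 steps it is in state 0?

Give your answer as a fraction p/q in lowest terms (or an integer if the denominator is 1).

Answer: 22215/65536

Derivation:
Computing P^4 by repeated multiplication:
P^1 =
  0: [7/16, 3/8, 3/16]
  1: [3/16, 9/16, 1/4]
  2: [1/2, 5/16, 3/16]
P^2 =
  0: [91/256, 111/256, 27/128]
  1: [5/16, 119/256, 57/256]
  2: [95/256, 27/64, 53/256]
P^3 =
  0: [701/2048, 1815/4096, 879/4096]
  1: [1373/4096, 459/1024, 887/4096]
  2: [1413/4096, 1807/4096, 219/1024]
P^4 =
  0: [22291/65536, 14571/32768, 14103/65536]
  1: [22215/65536, 29197/65536, 3531/16384]
  2: [1395/4096, 29121/65536, 14095/65536]

(P^4)[1 -> 0] = 22215/65536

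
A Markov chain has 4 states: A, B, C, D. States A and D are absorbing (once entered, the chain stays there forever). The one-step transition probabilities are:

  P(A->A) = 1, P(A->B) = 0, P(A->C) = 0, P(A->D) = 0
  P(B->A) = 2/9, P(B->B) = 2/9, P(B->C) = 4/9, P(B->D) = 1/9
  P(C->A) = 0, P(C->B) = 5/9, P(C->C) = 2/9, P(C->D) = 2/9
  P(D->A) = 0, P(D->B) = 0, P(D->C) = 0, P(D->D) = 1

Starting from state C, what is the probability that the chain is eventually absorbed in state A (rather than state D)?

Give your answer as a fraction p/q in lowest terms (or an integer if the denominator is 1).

Answer: 10/29

Derivation:
Let a_i = P(absorbed in A | start in state i).
Boundary conditions: a_A = 1, a_D = 0.
For each transient state i, a_i = sum_j P(i->j) * a_j:
  a_B = 2/9*a_A + 2/9*a_B + 4/9*a_C + 1/9*a_D
  a_C = 0*a_A + 5/9*a_B + 2/9*a_C + 2/9*a_D

Substituting a_A = 1 and a_D = 0, rearrange to (I - Q) a = r where r[i] = P(i -> A):
  [7/9, -4/9] . (a_B, a_C) = 2/9
  [-5/9, 7/9] . (a_B, a_C) = 0

Solving yields:
  a_B = 14/29
  a_C = 10/29

Starting state is C, so the absorption probability is a_C = 10/29.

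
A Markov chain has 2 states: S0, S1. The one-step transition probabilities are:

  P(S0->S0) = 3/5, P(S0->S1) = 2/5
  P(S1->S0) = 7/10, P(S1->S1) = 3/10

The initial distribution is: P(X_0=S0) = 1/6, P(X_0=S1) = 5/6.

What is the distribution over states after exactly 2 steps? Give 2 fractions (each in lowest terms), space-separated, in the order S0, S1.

Answer: 379/600 221/600

Derivation:
Propagating the distribution step by step (d_{t+1} = d_t * P):
d_0 = (S0=1/6, S1=5/6)
  d_1[S0] = 1/6*3/5 + 5/6*7/10 = 41/60
  d_1[S1] = 1/6*2/5 + 5/6*3/10 = 19/60
d_1 = (S0=41/60, S1=19/60)
  d_2[S0] = 41/60*3/5 + 19/60*7/10 = 379/600
  d_2[S1] = 41/60*2/5 + 19/60*3/10 = 221/600
d_2 = (S0=379/600, S1=221/600)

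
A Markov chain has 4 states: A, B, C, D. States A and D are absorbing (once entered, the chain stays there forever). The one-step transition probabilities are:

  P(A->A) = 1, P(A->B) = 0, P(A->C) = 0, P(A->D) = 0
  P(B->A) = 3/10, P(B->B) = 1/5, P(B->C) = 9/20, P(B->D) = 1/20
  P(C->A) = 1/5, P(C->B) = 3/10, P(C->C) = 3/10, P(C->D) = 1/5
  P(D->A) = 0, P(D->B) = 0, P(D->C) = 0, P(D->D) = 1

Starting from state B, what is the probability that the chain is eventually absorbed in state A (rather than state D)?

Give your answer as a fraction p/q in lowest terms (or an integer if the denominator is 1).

Let a_i = P(absorbed in A | start in state i).
Boundary conditions: a_A = 1, a_D = 0.
For each transient state i, a_i = sum_j P(i->j) * a_j:
  a_B = 3/10*a_A + 1/5*a_B + 9/20*a_C + 1/20*a_D
  a_C = 1/5*a_A + 3/10*a_B + 3/10*a_C + 1/5*a_D

Substituting a_A = 1 and a_D = 0, rearrange to (I - Q) a = r where r[i] = P(i -> A):
  [4/5, -9/20] . (a_B, a_C) = 3/10
  [-3/10, 7/10] . (a_B, a_C) = 1/5

Solving yields:
  a_B = 12/17
  a_C = 10/17

Starting state is B, so the absorption probability is a_B = 12/17.

Answer: 12/17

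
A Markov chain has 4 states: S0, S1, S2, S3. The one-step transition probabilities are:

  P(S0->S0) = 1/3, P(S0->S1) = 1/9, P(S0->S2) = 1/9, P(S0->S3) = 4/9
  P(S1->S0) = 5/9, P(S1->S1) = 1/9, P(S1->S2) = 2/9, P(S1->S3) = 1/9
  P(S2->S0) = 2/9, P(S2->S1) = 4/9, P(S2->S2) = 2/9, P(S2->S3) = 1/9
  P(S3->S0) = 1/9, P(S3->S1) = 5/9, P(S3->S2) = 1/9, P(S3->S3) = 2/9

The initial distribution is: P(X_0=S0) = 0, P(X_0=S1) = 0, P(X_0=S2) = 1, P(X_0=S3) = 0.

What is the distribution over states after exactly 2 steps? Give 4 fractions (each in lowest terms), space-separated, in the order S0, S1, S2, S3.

Propagating the distribution step by step (d_{t+1} = d_t * P):
d_0 = (S0=0, S1=0, S2=1, S3=0)
  d_1[S0] = 0*1/3 + 0*5/9 + 1*2/9 + 0*1/9 = 2/9
  d_1[S1] = 0*1/9 + 0*1/9 + 1*4/9 + 0*5/9 = 4/9
  d_1[S2] = 0*1/9 + 0*2/9 + 1*2/9 + 0*1/9 = 2/9
  d_1[S3] = 0*4/9 + 0*1/9 + 1*1/9 + 0*2/9 = 1/9
d_1 = (S0=2/9, S1=4/9, S2=2/9, S3=1/9)
  d_2[S0] = 2/9*1/3 + 4/9*5/9 + 2/9*2/9 + 1/9*1/9 = 31/81
  d_2[S1] = 2/9*1/9 + 4/9*1/9 + 2/9*4/9 + 1/9*5/9 = 19/81
  d_2[S2] = 2/9*1/9 + 4/9*2/9 + 2/9*2/9 + 1/9*1/9 = 5/27
  d_2[S3] = 2/9*4/9 + 4/9*1/9 + 2/9*1/9 + 1/9*2/9 = 16/81
d_2 = (S0=31/81, S1=19/81, S2=5/27, S3=16/81)

Answer: 31/81 19/81 5/27 16/81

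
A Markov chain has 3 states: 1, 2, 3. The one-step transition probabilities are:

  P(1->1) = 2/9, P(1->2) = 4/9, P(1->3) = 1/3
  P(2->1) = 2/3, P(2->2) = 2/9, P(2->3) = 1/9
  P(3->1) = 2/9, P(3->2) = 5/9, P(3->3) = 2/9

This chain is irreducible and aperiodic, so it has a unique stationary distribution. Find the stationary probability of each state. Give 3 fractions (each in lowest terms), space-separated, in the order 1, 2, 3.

The stationary distribution satisfies pi = pi * P, i.e.:
  pi_1 = 2/9*pi_1 + 2/3*pi_2 + 2/9*pi_3
  pi_2 = 4/9*pi_1 + 2/9*pi_2 + 5/9*pi_3
  pi_3 = 1/3*pi_1 + 1/9*pi_2 + 2/9*pi_3
with normalization: pi_1 + pi_2 + pi_3 = 1.

Using the first 2 balance equations plus normalization, the linear system A*pi = b is:
  [-7/9, 2/3, 2/9] . pi = 0
  [4/9, -7/9, 5/9] . pi = 0
  [1, 1, 1] . pi = 1

Solving yields:
  pi_1 = 11/28
  pi_2 = 43/112
  pi_3 = 25/112

Verification (pi * P):
  11/28*2/9 + 43/112*2/3 + 25/112*2/9 = 11/28 = pi_1  (ok)
  11/28*4/9 + 43/112*2/9 + 25/112*5/9 = 43/112 = pi_2  (ok)
  11/28*1/3 + 43/112*1/9 + 25/112*2/9 = 25/112 = pi_3  (ok)

Answer: 11/28 43/112 25/112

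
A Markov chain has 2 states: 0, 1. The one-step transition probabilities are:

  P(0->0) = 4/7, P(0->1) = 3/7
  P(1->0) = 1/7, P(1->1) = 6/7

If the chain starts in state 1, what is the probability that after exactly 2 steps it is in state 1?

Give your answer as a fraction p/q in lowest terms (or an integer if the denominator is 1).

Answer: 39/49

Derivation:
Computing P^2 by repeated multiplication:
P^1 =
  0: [4/7, 3/7]
  1: [1/7, 6/7]
P^2 =
  0: [19/49, 30/49]
  1: [10/49, 39/49]

(P^2)[1 -> 1] = 39/49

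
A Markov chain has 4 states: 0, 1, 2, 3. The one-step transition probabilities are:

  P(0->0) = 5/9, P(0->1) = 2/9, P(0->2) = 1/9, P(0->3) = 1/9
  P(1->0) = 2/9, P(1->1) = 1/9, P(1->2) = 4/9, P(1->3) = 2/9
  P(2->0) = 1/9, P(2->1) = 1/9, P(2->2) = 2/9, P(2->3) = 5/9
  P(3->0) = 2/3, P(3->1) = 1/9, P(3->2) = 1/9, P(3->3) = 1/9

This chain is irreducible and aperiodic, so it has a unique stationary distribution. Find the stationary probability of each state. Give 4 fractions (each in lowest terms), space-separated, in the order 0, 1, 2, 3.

The stationary distribution satisfies pi = pi * P, i.e.:
  pi_0 = 5/9*pi_0 + 2/9*pi_1 + 1/9*pi_2 + 2/3*pi_3
  pi_1 = 2/9*pi_0 + 1/9*pi_1 + 1/9*pi_2 + 1/9*pi_3
  pi_2 = 1/9*pi_0 + 4/9*pi_1 + 2/9*pi_2 + 1/9*pi_3
  pi_3 = 1/9*pi_0 + 2/9*pi_1 + 5/9*pi_2 + 1/9*pi_3
with normalization: pi_0 + pi_1 + pi_2 + pi_3 = 1.

Using the first 3 balance equations plus normalization, the linear system A*pi = b is:
  [-4/9, 2/9, 1/9, 2/3] . pi = 0
  [2/9, -8/9, 1/9, 1/9] . pi = 0
  [1/9, 4/9, -7/9, 1/9] . pi = 0
  [1, 1, 1, 1] . pi = 1

Solving yields:
  pi_0 = 340/767
  pi_1 = 123/767
  pi_2 = 142/767
  pi_3 = 162/767

Verification (pi * P):
  340/767*5/9 + 123/767*2/9 + 142/767*1/9 + 162/767*2/3 = 340/767 = pi_0  (ok)
  340/767*2/9 + 123/767*1/9 + 142/767*1/9 + 162/767*1/9 = 123/767 = pi_1  (ok)
  340/767*1/9 + 123/767*4/9 + 142/767*2/9 + 162/767*1/9 = 142/767 = pi_2  (ok)
  340/767*1/9 + 123/767*2/9 + 142/767*5/9 + 162/767*1/9 = 162/767 = pi_3  (ok)

Answer: 340/767 123/767 142/767 162/767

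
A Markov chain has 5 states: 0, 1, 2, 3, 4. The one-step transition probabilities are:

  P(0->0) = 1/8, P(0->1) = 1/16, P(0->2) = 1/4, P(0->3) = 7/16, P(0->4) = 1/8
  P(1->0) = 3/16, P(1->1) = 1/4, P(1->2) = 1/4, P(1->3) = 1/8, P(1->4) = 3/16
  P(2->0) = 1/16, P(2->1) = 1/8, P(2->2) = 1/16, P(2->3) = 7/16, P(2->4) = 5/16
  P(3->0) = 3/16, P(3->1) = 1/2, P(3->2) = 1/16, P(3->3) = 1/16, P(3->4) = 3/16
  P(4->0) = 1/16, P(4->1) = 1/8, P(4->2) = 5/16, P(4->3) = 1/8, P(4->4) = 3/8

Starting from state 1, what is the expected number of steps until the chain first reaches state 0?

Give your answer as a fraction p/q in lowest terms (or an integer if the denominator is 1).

Answer: 6976/909

Derivation:
Let h_i = expected steps to first reach 0 from state i.
Boundary: h_0 = 0.
First-step equations for the other states:
  h_1 = 1 + 3/16*h_0 + 1/4*h_1 + 1/4*h_2 + 1/8*h_3 + 3/16*h_4
  h_2 = 1 + 1/16*h_0 + 1/8*h_1 + 1/16*h_2 + 7/16*h_3 + 5/16*h_4
  h_3 = 1 + 3/16*h_0 + 1/2*h_1 + 1/16*h_2 + 1/16*h_3 + 3/16*h_4
  h_4 = 1 + 1/16*h_0 + 1/8*h_1 + 5/16*h_2 + 1/8*h_3 + 3/8*h_4

Substituting h_0 = 0 and rearranging gives the linear system (I - Q) h = 1:
  [3/4, -1/4, -1/8, -3/16] . (h_1, h_2, h_3, h_4) = 1
  [-1/8, 15/16, -7/16, -5/16] . (h_1, h_2, h_3, h_4) = 1
  [-1/2, -1/16, 15/16, -3/16] . (h_1, h_2, h_3, h_4) = 1
  [-1/8, -5/16, -1/8, 5/8] . (h_1, h_2, h_3, h_4) = 1

Solving yields:
  h_1 = 6976/909
  h_2 = 7792/909
  h_3 = 6832/909
  h_4 = 2704/303

Starting state is 1, so the expected hitting time is h_1 = 6976/909.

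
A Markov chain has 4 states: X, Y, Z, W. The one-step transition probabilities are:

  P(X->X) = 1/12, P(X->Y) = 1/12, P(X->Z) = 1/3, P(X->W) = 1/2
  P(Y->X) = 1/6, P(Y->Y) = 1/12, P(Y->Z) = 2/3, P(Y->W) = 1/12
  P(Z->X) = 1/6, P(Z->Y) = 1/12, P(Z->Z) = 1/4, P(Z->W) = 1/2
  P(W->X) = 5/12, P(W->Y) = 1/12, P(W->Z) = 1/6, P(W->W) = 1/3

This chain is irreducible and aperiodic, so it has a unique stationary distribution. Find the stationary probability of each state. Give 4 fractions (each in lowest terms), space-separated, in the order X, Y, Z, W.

Answer: 179/728 1/12 99/364 67/168

Derivation:
The stationary distribution satisfies pi = pi * P, i.e.:
  pi_X = 1/12*pi_X + 1/6*pi_Y + 1/6*pi_Z + 5/12*pi_W
  pi_Y = 1/12*pi_X + 1/12*pi_Y + 1/12*pi_Z + 1/12*pi_W
  pi_Z = 1/3*pi_X + 2/3*pi_Y + 1/4*pi_Z + 1/6*pi_W
  pi_W = 1/2*pi_X + 1/12*pi_Y + 1/2*pi_Z + 1/3*pi_W
with normalization: pi_X + pi_Y + pi_Z + pi_W = 1.

Using the first 3 balance equations plus normalization, the linear system A*pi = b is:
  [-11/12, 1/6, 1/6, 5/12] . pi = 0
  [1/12, -11/12, 1/12, 1/12] . pi = 0
  [1/3, 2/3, -3/4, 1/6] . pi = 0
  [1, 1, 1, 1] . pi = 1

Solving yields:
  pi_X = 179/728
  pi_Y = 1/12
  pi_Z = 99/364
  pi_W = 67/168

Verification (pi * P):
  179/728*1/12 + 1/12*1/6 + 99/364*1/6 + 67/168*5/12 = 179/728 = pi_X  (ok)
  179/728*1/12 + 1/12*1/12 + 99/364*1/12 + 67/168*1/12 = 1/12 = pi_Y  (ok)
  179/728*1/3 + 1/12*2/3 + 99/364*1/4 + 67/168*1/6 = 99/364 = pi_Z  (ok)
  179/728*1/2 + 1/12*1/12 + 99/364*1/2 + 67/168*1/3 = 67/168 = pi_W  (ok)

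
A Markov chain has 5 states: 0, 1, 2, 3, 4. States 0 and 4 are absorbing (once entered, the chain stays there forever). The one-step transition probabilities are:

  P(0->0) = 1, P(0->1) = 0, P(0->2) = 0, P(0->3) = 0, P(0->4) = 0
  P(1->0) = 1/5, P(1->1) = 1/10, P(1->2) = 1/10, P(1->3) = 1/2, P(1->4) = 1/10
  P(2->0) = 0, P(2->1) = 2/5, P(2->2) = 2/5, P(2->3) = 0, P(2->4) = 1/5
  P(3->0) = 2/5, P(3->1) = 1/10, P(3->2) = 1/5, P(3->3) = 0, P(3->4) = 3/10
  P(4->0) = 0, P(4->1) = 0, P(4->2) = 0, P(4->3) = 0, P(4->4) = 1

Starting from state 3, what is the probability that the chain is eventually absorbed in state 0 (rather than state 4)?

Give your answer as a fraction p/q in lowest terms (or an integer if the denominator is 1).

Answer: 114/215

Derivation:
Let a_i = P(absorbed in 0 | start in state i).
Boundary conditions: a_0 = 1, a_4 = 0.
For each transient state i, a_i = sum_j P(i->j) * a_j:
  a_1 = 1/5*a_0 + 1/10*a_1 + 1/10*a_2 + 1/2*a_3 + 1/10*a_4
  a_2 = 0*a_0 + 2/5*a_1 + 2/5*a_2 + 0*a_3 + 1/5*a_4
  a_3 = 2/5*a_0 + 1/10*a_1 + 1/5*a_2 + 0*a_3 + 3/10*a_4

Substituting a_0 = 1 and a_4 = 0, rearrange to (I - Q) a = r where r[i] = P(i -> 0):
  [9/10, -1/10, -1/2] . (a_1, a_2, a_3) = 1/5
  [-2/5, 3/5, 0] . (a_1, a_2, a_3) = 0
  [-1/10, -1/5, 1] . (a_1, a_2, a_3) = 2/5

Solving yields:
  a_1 = 24/43
  a_2 = 16/43
  a_3 = 114/215

Starting state is 3, so the absorption probability is a_3 = 114/215.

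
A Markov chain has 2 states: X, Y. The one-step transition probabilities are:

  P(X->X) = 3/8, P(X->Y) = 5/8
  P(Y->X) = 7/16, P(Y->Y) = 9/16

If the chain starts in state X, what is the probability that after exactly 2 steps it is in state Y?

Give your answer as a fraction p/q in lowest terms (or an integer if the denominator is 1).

Computing P^2 by repeated multiplication:
P^1 =
  X: [3/8, 5/8]
  Y: [7/16, 9/16]
P^2 =
  X: [53/128, 75/128]
  Y: [105/256, 151/256]

(P^2)[X -> Y] = 75/128

Answer: 75/128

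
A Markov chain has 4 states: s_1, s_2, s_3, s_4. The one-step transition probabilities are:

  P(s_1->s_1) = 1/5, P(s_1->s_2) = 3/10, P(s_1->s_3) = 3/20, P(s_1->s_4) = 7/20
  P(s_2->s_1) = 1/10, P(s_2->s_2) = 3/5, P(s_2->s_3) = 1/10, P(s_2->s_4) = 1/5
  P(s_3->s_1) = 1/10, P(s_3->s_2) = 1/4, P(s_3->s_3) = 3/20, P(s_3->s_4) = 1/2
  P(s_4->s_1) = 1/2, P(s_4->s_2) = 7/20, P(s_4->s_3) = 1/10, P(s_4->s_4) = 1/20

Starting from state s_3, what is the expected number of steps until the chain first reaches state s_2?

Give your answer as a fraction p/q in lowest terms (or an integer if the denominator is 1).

Answer: 455/134

Derivation:
Let h_i = expected steps to first reach s_2 from state i.
Boundary: h_s_2 = 0.
First-step equations for the other states:
  h_s_1 = 1 + 1/5*h_s_1 + 3/10*h_s_2 + 3/20*h_s_3 + 7/20*h_s_4
  h_s_3 = 1 + 1/10*h_s_1 + 1/4*h_s_2 + 3/20*h_s_3 + 1/2*h_s_4
  h_s_4 = 1 + 1/2*h_s_1 + 7/20*h_s_2 + 1/10*h_s_3 + 1/20*h_s_4

Substituting h_s_2 = 0 and rearranging gives the linear system (I - Q) h = 1:
  [4/5, -3/20, -7/20] . (h_s_1, h_s_3, h_s_4) = 1
  [-1/10, 17/20, -1/2] . (h_s_1, h_s_3, h_s_4) = 1
  [-1/2, -1/10, 19/20] . (h_s_1, h_s_3, h_s_4) = 1

Solving yields:
  h_s_1 = 2615/804
  h_s_3 = 455/134
  h_s_4 = 1255/402

Starting state is s_3, so the expected hitting time is h_s_3 = 455/134.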